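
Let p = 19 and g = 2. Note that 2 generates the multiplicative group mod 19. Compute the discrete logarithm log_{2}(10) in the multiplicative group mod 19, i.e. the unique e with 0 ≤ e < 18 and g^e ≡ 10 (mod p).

17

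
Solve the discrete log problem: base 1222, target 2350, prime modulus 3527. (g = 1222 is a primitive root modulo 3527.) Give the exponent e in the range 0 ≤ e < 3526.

Baby-step giant-step with m = ceil(sqrt(3526)) = 60.
Baby table (1222^j mod 3527 for j=0..59):
  0:1  1:1222  2:1363  3:842  4:2567  5:1371  6:37  7:2890
  8:1053  9:2938  10:3277  11:1349  12:1369  13:1120  14:164  15:2896
  16:1331  17:535  18:1275  19:2643  20:2541  21:1342  22:3396  23:2160
  24:1324  25:2562  26:2315  27:276  28:2207  29:2326  30:3137  31:3092
  32:1007  33:3158  34:538  35:1414  36:3205  37:1540  38:1989  39:455
  40:2271  41:2940  42:2194  43:548  44:3053  45:2727  46:2906  47:2970
  48:57  49:2641  50:97  51:2143  52:1712  53:553  54:2109  55:2488
  56:62  57:1697  58:3385  59:2826
Giant step factor: 1222^(-60) ≡ 940 (mod 3527).
Scan 2350·940^i mod 3527 for i = 0, 1, …:
  i=0: 2350   i=1: 1098   i=2: 2236   i=3: 3275
  i=4: 2956   i=5: 2891   i=6: 1750   i=7: 1418
  i=8: 3241   i=9: 2739     …   i=36: 2083
  i=37: 535
Match at i=37, j=17: e = 37·60 + 17 = 2237.

2237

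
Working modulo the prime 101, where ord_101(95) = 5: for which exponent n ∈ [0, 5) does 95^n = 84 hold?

4

Successive powers of 95 modulo 101:
  95^0=1  95^1=95  95^2=36  95^3=87  95^4=84
So 95^4 ≡ 84 (mod 101), giving n = 4.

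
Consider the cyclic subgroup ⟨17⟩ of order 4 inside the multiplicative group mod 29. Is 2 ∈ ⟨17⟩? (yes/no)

no

2 ∈ ⟨17⟩ iff 2^4 ≡ 1 (mod 29), since |⟨17⟩| = 4.
2^4 mod 29 = 16.
Since 16 ≠ 1, 2 does not lie in the subgroup.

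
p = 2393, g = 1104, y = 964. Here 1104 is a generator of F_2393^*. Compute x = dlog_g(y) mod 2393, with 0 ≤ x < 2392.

783

Baby-step giant-step with m = ceil(sqrt(2392)) = 49.
Baby table (1104^j mod 2393 for j=0..48):
  0:1  1:1104  2:779  3:929  4:1412  5:1005  6:1561  7:384
  8:375  9:11  10:179  11:1390  12:647  13:1174  14:1483  15:420
  16:1831  17:1732  18:121  19:1969  20:932  21:2331  22:949  23:1955
  24:2227  25:997  26:2301  27:1331  28:122  29:680  30:1711  31:867
  32:2361  33:567  34:1395  35:1381  36:283  37:1342  38:301  39:2070
  40:2358  41:2041  42:1451  43:987  44:833  45:720  46:404  47:918
  48:1233
Giant step factor: 1104^(-49) ≡ 1038 (mod 2393).
Scan 964·1038^i mod 2393 for i = 0, 1, …:
  i=0: 964   i=1: 358   i=2: 689   i=3: 2068
  i=4: 63   i=5: 783   i=6: 1527   i=7: 860
  i=8: 91   i=9: 1131     …   i=14: 1502
  i=15: 1233
Match at i=15, j=48: x = 15·49 + 48 = 783.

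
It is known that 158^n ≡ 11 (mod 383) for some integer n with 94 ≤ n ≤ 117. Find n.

Compute 158^94 mod 383 = 133, then multiply by 158 repeatedly:
  158^94=133  158^95=332  158^96=368  158^97=311  158^98=114
  158^99=11
Found 11 at exponent 99.

99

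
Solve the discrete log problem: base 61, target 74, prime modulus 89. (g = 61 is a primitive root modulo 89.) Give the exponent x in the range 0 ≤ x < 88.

Baby-step giant-step with m = ceil(sqrt(88)) = 10.
Baby table (61^j mod 89 for j=0..9):
  0:1  1:61  2:72  3:31  4:22  5:7  6:71  7:59
  8:39  9:65
Giant step factor: 61^(-10) ≡ 20 (mod 89).
Scan 74·20^i mod 89 for i = 0, 1, …:
  i=0: 74   i=1: 56   i=2: 52   i=3: 61
Match at i=3, j=1: x = 3·10 + 1 = 31.

31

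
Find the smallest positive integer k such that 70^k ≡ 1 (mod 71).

2

The order of 70 must divide p − 1 = 70 = 2 · 5 · 7.
Divisors: 1, 2, 5, 7, 10, 14, 35, 70.
Check each in increasing order: 70^1 ≡ 70;  70^2 ≡ 1.
Smallest exponent giving 1 is 2.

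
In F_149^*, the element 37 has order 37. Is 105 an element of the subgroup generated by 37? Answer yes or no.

no

105 ∈ ⟨37⟩ iff 105^37 ≡ 1 (mod 149), since |⟨37⟩| = 37.
105^37 mod 149 = 105.
Since 105 ≠ 1, 105 does not lie in the subgroup.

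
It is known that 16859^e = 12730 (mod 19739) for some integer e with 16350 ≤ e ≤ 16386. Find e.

16350

Compute 16859^16350 mod 19739 = 12730, then multiply by 16859 repeatedly:
  16859^16350=12730
Found 12730 at exponent 16350.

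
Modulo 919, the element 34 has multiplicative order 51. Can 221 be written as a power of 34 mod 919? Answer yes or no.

yes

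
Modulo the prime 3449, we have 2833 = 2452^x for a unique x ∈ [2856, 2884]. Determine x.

2858

Compute 2452^2856 mod 3449 = 2597, then multiply by 2452 repeatedly:
  2452^2856=2597  2452^2857=990  2452^2858=2833
Found 2833 at exponent 2858.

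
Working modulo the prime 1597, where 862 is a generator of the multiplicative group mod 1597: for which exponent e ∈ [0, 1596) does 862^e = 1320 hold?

Successive powers of 862 modulo 1597:
  862^0=1  862^1=862  862^2=439  862^3=1526  862^4=1081  862^5=771
  862^6=250  862^7=1502  862^8=1154  862^9=1414  862^10=357  862^11=1110
  862^12=217  862^13=205  862^14=1040  862^15=563  862^16=1415  862^17=1219
  862^18=1549  862^19=146  862^20=1286  862^21=214  862^22=813  862^23=1320
So 862^23 ≡ 1320 (mod 1597), giving e = 23.

23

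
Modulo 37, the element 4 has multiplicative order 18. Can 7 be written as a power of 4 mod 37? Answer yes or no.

⟨4⟩ has order 18; its elements mod 37 are {1, 3, 4, 7, 9, 10, 11, 12, 16, 21, 25, 26, 27, 28, 30, 33, 34, 36}.
7 is in this set.

yes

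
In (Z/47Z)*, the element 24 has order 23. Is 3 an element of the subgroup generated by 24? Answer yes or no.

yes

⟨24⟩ has order 23; its elements mod 47 are {1, 2, 3, 4, 6, 7, 8, 9, 12, 14, 16, 17, 18, 21, 24, 25, 27, 28, 32, 34, 36, 37, 42}.
3 is in this set.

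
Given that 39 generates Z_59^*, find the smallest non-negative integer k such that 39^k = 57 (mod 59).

40

Baby-step giant-step with m = ceil(sqrt(58)) = 8.
Baby table (39^j mod 59 for j=0..7):
  0:1  1:39  2:46  3:24  4:51  5:42  6:45  7:44
Giant step factor: 39^(-8) ≡ 12 (mod 59).
Scan 57·12^i mod 59 for i = 0, 1, …:
  i=0: 57   i=1: 35   i=2: 7   i=3: 25
  i=4: 5   i=5: 1
Match at i=5, j=0: k = 5·8 + 0 = 40.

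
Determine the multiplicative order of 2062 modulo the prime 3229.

269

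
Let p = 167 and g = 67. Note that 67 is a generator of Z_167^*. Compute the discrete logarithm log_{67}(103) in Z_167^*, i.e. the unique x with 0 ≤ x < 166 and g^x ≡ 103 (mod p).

9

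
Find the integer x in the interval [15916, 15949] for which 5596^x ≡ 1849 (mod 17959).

15924

Compute 5596^15916 mod 17959 = 17780, then multiply by 5596 repeatedly:
  5596^15916=17780  5596^15917=4020  5596^15918=11252  5596^15919=1938  5596^15920=15771
  5596^15921=3990  5596^15922=5003  5596^15923=16666  5596^15924=1849
Found 1849 at exponent 15924.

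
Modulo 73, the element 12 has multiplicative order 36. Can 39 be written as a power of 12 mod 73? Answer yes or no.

no

39 ∈ ⟨12⟩ iff 39^36 ≡ 1 (mod 73), since |⟨12⟩| = 36.
39^36 mod 73 = 72.
Since 72 ≠ 1, 39 does not lie in the subgroup.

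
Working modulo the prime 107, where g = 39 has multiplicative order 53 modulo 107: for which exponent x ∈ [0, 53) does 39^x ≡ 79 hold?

10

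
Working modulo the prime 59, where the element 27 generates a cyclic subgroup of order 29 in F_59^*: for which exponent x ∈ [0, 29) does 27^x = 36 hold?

3

Successive powers of 27 modulo 59:
  27^0=1  27^1=27  27^2=21  27^3=36
So 27^3 ≡ 36 (mod 59), giving x = 3.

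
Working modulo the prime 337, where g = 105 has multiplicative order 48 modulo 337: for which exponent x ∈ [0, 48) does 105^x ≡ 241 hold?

Baby-step giant-step with m = ceil(sqrt(48)) = 7.
Baby table (105^j mod 337 for j=0..6):
  0:1  1:105  2:241  3:30  4:117  5:153  6:226
Giant step factor: 105^(-7) ≡ 65 (mod 337).
Scan 241·65^i mod 337 for i = 0, 1, …:
  i=0: 241
Match at i=0, j=2: x = 0·7 + 2 = 2.

2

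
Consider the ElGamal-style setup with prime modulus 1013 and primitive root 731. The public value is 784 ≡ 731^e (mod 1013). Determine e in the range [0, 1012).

862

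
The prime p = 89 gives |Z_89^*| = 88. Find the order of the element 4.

The order of 4 must divide p − 1 = 88 = 2^3 · 11.
Divisors: 1, 2, 4, 8, 11, 22, 44, 88.
Check each in increasing order: 4^1 ≡ 4;  4^2 ≡ 16;  4^4 ≡ 78;  4^8 ≡ 32;  4^11 ≡ 1.
Smallest exponent giving 1 is 11.

11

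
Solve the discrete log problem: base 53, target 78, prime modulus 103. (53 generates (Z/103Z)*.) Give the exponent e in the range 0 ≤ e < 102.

Baby-step giant-step with m = ceil(sqrt(102)) = 11.
Baby table (53^j mod 103 for j=0..10):
  0:1  1:53  2:28  3:42  4:63  5:43  6:13  7:71
  8:55  9:31  10:98
Giant step factor: 53^(-11) ≡ 96 (mod 103).
Scan 78·96^i mod 103 for i = 0, 1, …:
  i=0: 78   i=1: 72   i=2: 11   i=3: 26
  i=4: 24   i=5: 38   i=6: 43
Match at i=6, j=5: e = 6·11 + 5 = 71.

71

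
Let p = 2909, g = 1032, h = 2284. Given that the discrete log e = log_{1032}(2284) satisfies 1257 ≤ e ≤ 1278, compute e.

Compute 1032^1257 mod 2909 = 790, then multiply by 1032 repeatedly:
  1032^1257=790  1032^1258=760  1032^1259=1799  1032^1260=626  1032^1261=234
  1032^1262=41  1032^1263=1586  1032^1264=1894  1032^1265=2669  1032^1266=2494
  1032^1267=2252  1032^1268=2682  1032^1269=1365  1032^1270=724  1032^1271=2464
  1032^1272=382  1032^1273=1509  1032^1274=973  1032^1275=531  1032^1276=1100
  1032^1277=690  1032^1278=2284
Found 2284 at exponent 1278.

1278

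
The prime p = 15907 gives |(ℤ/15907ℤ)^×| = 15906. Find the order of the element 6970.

482

The order of 6970 must divide p − 1 = 15906 = 2 · 3 · 11 · 241.
Divisors: 1, 2, 3, 6, 11, 22, 33, 66, 241, 482, 723, 1446, 2651, 5302, 7953, 15906.
Check each in increasing order: 6970^1 ≡ 6970;  6970^2 ≡ 922;  6970^3 ≡ 15819;  6970^6 ≡ 7744;  6970^11 ≡ 9316;  6970^22 ≡ 15171;  6970^33 ≡ 15248;  6970^66 ≡ 4792;  6970^241 ≡ 15906;  6970^482 ≡ 1.
Smallest exponent giving 1 is 482.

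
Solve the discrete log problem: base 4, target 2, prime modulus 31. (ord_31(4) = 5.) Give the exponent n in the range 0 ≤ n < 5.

Successive powers of 4 modulo 31:
  4^0=1  4^1=4  4^2=16  4^3=2
So 4^3 ≡ 2 (mod 31), giving n = 3.

3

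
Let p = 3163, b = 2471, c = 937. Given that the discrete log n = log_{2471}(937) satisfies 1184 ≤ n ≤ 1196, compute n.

1189

Compute 2471^1184 mod 3163 = 1778, then multiply by 2471 repeatedly:
  2471^1184=1778  2471^1185=31  2471^1186=689  2471^1187=825  2471^1188=1603
  2471^1189=937
Found 937 at exponent 1189.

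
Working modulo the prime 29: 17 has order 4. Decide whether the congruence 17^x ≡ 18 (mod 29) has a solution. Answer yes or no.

no

18 ∈ ⟨17⟩ iff 18^4 ≡ 1 (mod 29), since |⟨17⟩| = 4.
18^4 mod 29 = 25.
Since 25 ≠ 1, 18 does not lie in the subgroup.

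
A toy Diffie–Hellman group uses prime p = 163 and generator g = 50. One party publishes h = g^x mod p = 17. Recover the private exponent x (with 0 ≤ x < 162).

75

Baby-step giant-step with m = ceil(sqrt(162)) = 13.
Baby table (50^j mod 163 for j=0..12):
  0:1  1:50  2:55  3:142  4:91  5:149  6:115  7:45
  8:131  9:30  10:33  11:20  12:22
Giant step factor: 50^(-13) ≡ 159 (mod 163).
Scan 17·159^i mod 163 for i = 0, 1, …:
  i=0: 17   i=1: 95   i=2: 109   i=3: 53
  i=4: 114   i=5: 33
Match at i=5, j=10: x = 5·13 + 10 = 75.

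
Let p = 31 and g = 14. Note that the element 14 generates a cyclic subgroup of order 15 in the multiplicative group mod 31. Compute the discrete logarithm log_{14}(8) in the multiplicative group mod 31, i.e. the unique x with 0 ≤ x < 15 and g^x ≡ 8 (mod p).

Successive powers of 14 modulo 31:
  14^0=1  14^1=14  14^2=10  14^3=16  14^4=7  14^5=5
  14^6=8
So 14^6 ≡ 8 (mod 31), giving x = 6.

6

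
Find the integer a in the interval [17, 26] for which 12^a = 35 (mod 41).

Compute 12^17 mod 41 = 34, then multiply by 12 repeatedly:
  12^17=34  12^18=39  12^19=17  12^20=40  12^21=29
  12^22=20  12^23=35
Found 35 at exponent 23.

23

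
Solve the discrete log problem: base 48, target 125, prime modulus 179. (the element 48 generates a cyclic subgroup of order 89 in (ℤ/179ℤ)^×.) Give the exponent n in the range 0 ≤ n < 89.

Baby-step giant-step with m = ceil(sqrt(89)) = 10.
Baby table (48^j mod 179 for j=0..9):
  0:1  1:48  2:156  3:149  4:171  5:153  6:5  7:61
  8:64  9:29
Giant step factor: 48^(-10) ≡ 85 (mod 179).
Scan 125·85^i mod 179 for i = 0, 1, …:
  i=0: 125   i=1: 64
Match at i=1, j=8: n = 1·10 + 8 = 18.

18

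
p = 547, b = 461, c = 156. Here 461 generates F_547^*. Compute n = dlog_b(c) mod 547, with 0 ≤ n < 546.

291

Baby-step giant-step with m = ceil(sqrt(546)) = 24.
Baby table (461^j mod 547 for j=0..23):
  0:1  1:461  2:285  3:105  4:269  5:387  6:85  7:348
  8:157  9:173  10:438  11:75  12:114  13:42  14:217  15:483
  16:34  17:358  18:391  19:288  20:394  21:30  22:155  23:345
Giant step factor: 461^(-24) ≡ 29 (mod 547).
Scan 156·29^i mod 547 for i = 0, 1, …:
  i=0: 156   i=1: 148   i=2: 463   i=3: 299
  i=4: 466   i=5: 386   i=6: 254   i=7: 255
  i=8: 284   i=9: 31   i=10: 352   i=11: 362
  i=12: 105
Match at i=12, j=3: n = 12·24 + 3 = 291.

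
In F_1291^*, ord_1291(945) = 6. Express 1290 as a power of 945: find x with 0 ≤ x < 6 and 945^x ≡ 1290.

3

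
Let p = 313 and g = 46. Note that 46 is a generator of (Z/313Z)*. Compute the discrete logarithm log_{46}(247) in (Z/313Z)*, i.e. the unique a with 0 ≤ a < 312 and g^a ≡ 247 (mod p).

226

Baby-step giant-step with m = ceil(sqrt(312)) = 18.
Baby table (46^j mod 313 for j=0..17):
  0:1  1:46  2:238  3:306  4:304  5:212  6:49  7:63
  8:81  9:283  10:185  11:59  12:210  13:270  14:213  15:95
  16:301  17:74
Giant step factor: 46^(-18) ≡ 8 (mod 313).
Scan 247·8^i mod 313 for i = 0, 1, …:
  i=0: 247   i=1: 98   i=2: 158   i=3: 12
  i=4: 96   i=5: 142   i=6: 197   i=7: 11
  i=8: 88   i=9: 78   i=10: 311   i=11: 297
  i=12: 185
Match at i=12, j=10: a = 12·18 + 10 = 226.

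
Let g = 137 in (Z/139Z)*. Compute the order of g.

69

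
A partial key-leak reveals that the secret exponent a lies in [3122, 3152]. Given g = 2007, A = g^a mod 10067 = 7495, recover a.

Compute 2007^3122 mod 10067 = 2107, then multiply by 2007 repeatedly:
  2007^3122=2107  2007^3123=609  2007^3124=4156  2007^3125=5616  2007^3126=6339
  2007^3127=7752  2007^3128=4749  2007^3129=7861  2007^3130=2038  2007^3131=3064
  2007^3132=8578  2007^3133=1476  2007^3134=2634  2007^3135=1263  2007^3136=8024
  2007^3137=7035  2007^3138=5311  2007^3139=8291  2007^3140=9353  2007^3141=6583
  2007^3142=4177  2007^3143=7495
Found 7495 at exponent 3143.

3143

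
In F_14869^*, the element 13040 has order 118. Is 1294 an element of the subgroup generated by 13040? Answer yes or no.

no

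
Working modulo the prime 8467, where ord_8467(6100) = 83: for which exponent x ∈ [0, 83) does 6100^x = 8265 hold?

Baby-step giant-step with m = ceil(sqrt(83)) = 10.
Baby table (6100^j mod 8467 for j=0..9):
  0:1  1:6100  2:6002  3:892  4:5386  5:2640  6:8233  7:3523
  8:1054  9:2947
Giant step factor: 6100^(-10) ≡ 4674 (mod 8467).
Scan 8265·4674^i mod 8467 for i = 0, 1, …:
  i=0: 8265   i=1: 4156   i=2: 1846   i=3: 331
  i=4: 6100
Match at i=4, j=1: x = 4·10 + 1 = 41.

41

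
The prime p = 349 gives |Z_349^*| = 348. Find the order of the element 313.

29

The order of 313 must divide p − 1 = 348 = 2^2 · 3 · 29.
Divisors: 1, 2, 3, 4, 6, 12, 29, 58, 87, 116, 174, 348.
Check each in increasing order: 313^1 ≡ 313;  313^2 ≡ 249;  313^3 ≡ 110;  313^4 ≡ 228;  313^6 ≡ 234;  313^12 ≡ 312;  313^29 ≡ 1.
Smallest exponent giving 1 is 29.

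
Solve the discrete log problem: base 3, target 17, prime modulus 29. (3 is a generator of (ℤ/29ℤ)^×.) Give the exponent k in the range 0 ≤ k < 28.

21

Successive powers of 3 modulo 29:
  3^0=1  3^1=3  3^2=9  3^3=27  3^4=23  3^5=11
  3^6=4  3^7=12  3^8=7  3^9=21  3^10=5  3^11=15
  3^12=16  3^13=19  3^14=28  3^15=26  3^16=20  3^17=2
  3^18=6  3^19=18  3^20=25  3^21=17
So 3^21 ≡ 17 (mod 29), giving k = 21.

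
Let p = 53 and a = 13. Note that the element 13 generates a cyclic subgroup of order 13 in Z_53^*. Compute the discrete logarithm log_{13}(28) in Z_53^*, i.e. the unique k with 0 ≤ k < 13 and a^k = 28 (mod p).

Successive powers of 13 modulo 53:
  13^0=1  13^1=13  13^2=10  13^3=24  13^4=47  13^5=28
So 13^5 ≡ 28 (mod 53), giving k = 5.

5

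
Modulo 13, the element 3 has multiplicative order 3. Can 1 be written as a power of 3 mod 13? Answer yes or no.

yes

⟨3⟩ has order 3; its elements mod 13 are {1, 3, 9}.
1 is in this set.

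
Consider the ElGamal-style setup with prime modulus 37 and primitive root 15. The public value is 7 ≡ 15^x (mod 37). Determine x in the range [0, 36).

Successive powers of 15 modulo 37:
  15^0=1  15^1=15  15^2=3  15^3=8  15^4=9  15^5=24
  15^6=27  15^7=35  15^8=7
So 15^8 ≡ 7 (mod 37), giving x = 8.

8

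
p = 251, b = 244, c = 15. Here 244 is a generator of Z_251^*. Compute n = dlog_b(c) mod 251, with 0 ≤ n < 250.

52

Baby-step giant-step with m = ceil(sqrt(250)) = 16.
Baby table (244^j mod 251 for j=0..15):
  0:1  1:244  2:49  3:159  4:142  5:10  6:181  7:239
  8:84  9:165  10:100  11:53  12:131  13:87  14:144  15:247
Giant step factor: 244^(-16) ≡ 9 (mod 251).
Scan 15·9^i mod 251 for i = 0, 1, …:
  i=0: 15   i=1: 135   i=2: 211   i=3: 142
Match at i=3, j=4: n = 3·16 + 4 = 52.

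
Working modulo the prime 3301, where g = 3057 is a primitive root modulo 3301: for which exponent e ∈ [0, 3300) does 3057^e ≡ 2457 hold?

3190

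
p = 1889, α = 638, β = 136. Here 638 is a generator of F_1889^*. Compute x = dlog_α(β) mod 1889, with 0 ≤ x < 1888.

580

Baby-step giant-step with m = ceil(sqrt(1888)) = 44.
Baby table (638^j mod 1889 for j=0..43):
  0:1  1:638  2:909  3:19  4:788  5:270  6:361  7:1749
  8:1352  9:1192  10:1118  11:1131  12:1869  13:463  14:710  15:1509
  16:1241  17:267  18:336  19:911  20:1295  21:717  22:308  23:48
  24:400  25:185  26:912  27:44  28:1626  29:327  30:836  31:670
  32:546  33:772  34:1396  35:929  36:1445  37:78  38:650  39:1009
  40:1482  41:1016  42:281  43:1712
Giant step factor: 638^(-44) ≡ 908 (mod 1889).
Scan 136·908^i mod 1889 for i = 0, 1, …:
  i=0: 136   i=1: 703   i=2: 1731   i=3: 100
  i=4: 128   i=5: 995   i=6: 518   i=7: 1872
  i=8: 1565   i=9: 492   i=10: 932   i=11: 1873
  i=12: 584   i=13: 1352
Match at i=13, j=8: x = 13·44 + 8 = 580.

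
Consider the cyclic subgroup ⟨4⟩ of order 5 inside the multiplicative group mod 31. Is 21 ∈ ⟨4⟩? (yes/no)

no

⟨4⟩ has order 5; its elements mod 31 are {1, 2, 4, 8, 16}.
21 is not in this set.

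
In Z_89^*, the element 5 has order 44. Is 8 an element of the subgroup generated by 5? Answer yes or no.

8 ∈ ⟨5⟩ iff 8^44 ≡ 1 (mod 89), since |⟨5⟩| = 44.
8^44 mod 89 = 1.
Since 1 = 1, 8 lies in the subgroup.

yes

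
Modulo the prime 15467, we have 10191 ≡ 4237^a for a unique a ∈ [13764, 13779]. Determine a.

13769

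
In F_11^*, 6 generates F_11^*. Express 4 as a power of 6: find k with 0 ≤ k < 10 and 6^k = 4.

8

Successive powers of 6 modulo 11:
  6^0=1  6^1=6  6^2=3  6^3=7  6^4=9  6^5=10
  6^6=5  6^7=8  6^8=4
So 6^8 ≡ 4 (mod 11), giving k = 8.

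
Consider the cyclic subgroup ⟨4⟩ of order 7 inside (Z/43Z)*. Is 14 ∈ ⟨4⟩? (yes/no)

no

⟨4⟩ has order 7; its elements mod 43 are {1, 4, 11, 16, 21, 35, 41}.
14 is not in this set.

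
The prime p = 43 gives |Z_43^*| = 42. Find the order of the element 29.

The order of 29 must divide p − 1 = 42 = 2 · 3 · 7.
Divisors: 1, 2, 3, 6, 7, 14, 21, 42.
Check each in increasing order: 29^1 ≡ 29;  29^2 ≡ 24;  29^3 ≡ 8;  29^6 ≡ 21;  29^7 ≡ 7;  29^14 ≡ 6;  29^21 ≡ 42;  29^42 ≡ 1.
Smallest exponent giving 1 is 42.

42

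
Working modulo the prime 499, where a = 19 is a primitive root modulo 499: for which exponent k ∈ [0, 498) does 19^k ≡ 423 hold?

172

Baby-step giant-step with m = ceil(sqrt(498)) = 23.
Baby table (19^j mod 499 for j=0..22):
  0:1  1:19  2:361  3:372  4:82  5:61  6:161  7:65
  8:237  9:12  10:228  11:340  12:472  13:485  14:233  15:435
  16:281  17:349  18:144  19:241  20:88  21:175  22:331
Giant step factor: 19^(-23) ≡ 63 (mod 499).
Scan 423·63^i mod 499 for i = 0, 1, …:
  i=0: 423   i=1: 202   i=2: 251   i=3: 344
  i=4: 215   i=5: 72   i=6: 45   i=7: 340
Match at i=7, j=11: k = 7·23 + 11 = 172.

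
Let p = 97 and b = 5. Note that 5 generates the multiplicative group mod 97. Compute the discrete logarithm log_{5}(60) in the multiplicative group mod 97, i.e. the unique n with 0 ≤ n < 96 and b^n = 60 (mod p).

43

Baby-step giant-step with m = ceil(sqrt(96)) = 10.
Baby table (5^j mod 97 for j=0..9):
  0:1  1:5  2:25  3:28  4:43  5:21  6:8  7:40
  8:6  9:30
Giant step factor: 5^(-10) ≡ 11 (mod 97).
Scan 60·11^i mod 97 for i = 0, 1, …:
  i=0: 60   i=1: 78   i=2: 82   i=3: 29
  i=4: 28
Match at i=4, j=3: n = 4·10 + 3 = 43.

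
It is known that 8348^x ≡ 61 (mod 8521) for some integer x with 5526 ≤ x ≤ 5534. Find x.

Compute 8348^5526 mod 8521 = 803, then multiply by 8348 repeatedly:
  8348^5526=803  8348^5527=5938  8348^5528=3767  8348^5529=4426  8348^5530=1192
  8348^5531=6809  8348^5532=6462  8348^5533=6846  8348^5534=61
Found 61 at exponent 5534.

5534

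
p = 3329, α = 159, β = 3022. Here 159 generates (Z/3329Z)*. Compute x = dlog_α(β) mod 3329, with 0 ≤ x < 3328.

Baby-step giant-step with m = ceil(sqrt(3328)) = 58.
Baby table (159^j mod 3329 for j=0..57):
  0:1  1:159  2:1978  3:1576  4:909  5:1384  6:342  7:1114
  8:689  9:3023  10:1281  11:610  12:449  13:1482  14:2608  15:1876
  16:2003  17:2222  18:424  19:836  20:3093  21:2424  22:2581  23:912
  24:1861  25:2947  26:2513  27:87  28:517  29:2307  30:623  31:2516
  32:564  33:3122  34:377  35:21  36:10  37:1590  38:3135  39:2444
  40:2432  41:524  42:91  43:1153  44:232  45:269  46:2823  47:2771
  48:1161  49:1504  50:2777  51:2115  52:56  53:2246  54:911  55:1702
  56:969  57:937
Giant step factor: 159^(-58) ≡ 1624 (mod 3329).
Scan 3022·1624^i mod 3329 for i = 0, 1, …:
  i=0: 3022   i=1: 782   i=2: 1619   i=3: 2675
  i=4: 3184   i=5: 879   i=6: 2684   i=7: 1155
  i=8: 1493   i=9: 1120     …   i=48: 3005
  i=49: 3135
Match at i=49, j=38: x = 49·58 + 38 = 2880.

2880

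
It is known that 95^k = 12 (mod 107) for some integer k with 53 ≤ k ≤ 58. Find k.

Compute 95^53 mod 107 = 106, then multiply by 95 repeatedly:
  95^53=106  95^54=12
Found 12 at exponent 54.

54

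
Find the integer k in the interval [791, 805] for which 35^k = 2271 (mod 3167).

Compute 35^791 mod 3167 = 2693, then multiply by 35 repeatedly:
  35^791=2693  35^792=2412  35^793=2078  35^794=3056  35^795=2449
  35^796=206  35^797=876  35^798=2157  35^799=2654  35^800=1047
  35^801=1808  35^802=3107  35^803=1067  35^804=2508  35^805=2271
Found 2271 at exponent 805.

805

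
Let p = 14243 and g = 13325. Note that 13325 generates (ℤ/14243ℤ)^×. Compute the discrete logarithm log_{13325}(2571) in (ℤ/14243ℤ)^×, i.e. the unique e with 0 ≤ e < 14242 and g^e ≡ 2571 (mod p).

10267

Baby-step giant-step with m = ceil(sqrt(14242)) = 120.
Baby table (13325^j mod 14243 for j=0..119):
  0:1  1:13325  2:2387  3:2156  4:569  5:4649  6:5118  7:1866
  8:10415  9:10326  10:6570  11:7772  12:1047  13:7378  14:6664  15:6938
  16:11780  17:10640  18:3178  19:2411  20:8610  21:885  22:13664  23:4531
  24:13741  25:5060  26:12381  27:156  28:13465  29:2054  30:8747  31:3306
  32:13094  33:800  34:6236  35:1038  36:1397  37:13667  38:1777  39:6659
  40:11528  41:14088  42:14103  43:333  44:7652  45:11506  46:5798  47:4318
  48:9873  49:9377  50:8929  51:7146  52:5995  53:8631  54:10093  55:6819
  56:7078  57:11447  58:2988  59:5915  60:10856  61:4292  62:5255  63:4287
  64:9845  65:6595  66:13308  67:3750  68:4306  69:6646  70:9219  71:11543
  72:318  73:7179  74:4187  75:1944  76:10026  77:11353  78:3822  79:9425
  80:7594  81:7778  82:9782  83:7457  84:5357  85:10352  86:11188  87:12862
  88:131  89:7929  90:13594  91:11819  92:3324  93:10813  94:1037  95:2315
  96:11280  97:13864  98:6090  99:6879  100:8970  101:12237  102:4161  103:11569
  104:4936  105:12269  106:3271  107:2495  108:2713  109:1991  110:9609  111:9598
  112:5453  113:7682  114:12452  115:6193  116:12026  117:12700  118:6417  119:5796
Giant step factor: 13325^(-120) ≡ 3673 (mod 14243).
Scan 2571·3673^i mod 14243 for i = 0, 1, …:
  i=0: 2571   i=1: 174   i=2: 12410   i=3: 4330
  i=4: 8902   i=5: 9361   i=6: 351   i=7: 7353
  i=8: 2841   i=9: 9117     …   i=84: 3840
  i=85: 3750
Match at i=85, j=67: e = 85·120 + 67 = 10267.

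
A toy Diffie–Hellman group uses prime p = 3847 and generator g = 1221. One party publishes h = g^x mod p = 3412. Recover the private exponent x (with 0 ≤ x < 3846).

Baby-step giant-step with m = ceil(sqrt(3846)) = 63.
Baby table (1221^j mod 3847 for j=0..62):
  0:1  1:1221  2:2052  3:1095  4:2086  5:292  6:2608  7:2899
  8:439  9:1286  10:630  11:3677  12:168  13:1237  14:2353  15:3151
  16:371  17:2892  18:3433  19:2310  20:659  21:616  22:1971  23:2216
  24:1295  25:78  26:2910  27:2329  28:776  29:1134  30:3541  31:3380
  32:2996  33:3466  34:286  35:2976  36:2128  37:1563  38:311  39:2725
  40:3417  41:2009  42:2450  43:2331  44:3218  45:1391  46:1884  47:3705
  48:3580  49:988  50:2237  51:7  52:853  53:2823  54:3818  55:3061
  56:2044  57:2868  58:1058  59:3073  60:1308  61:563  62:2657
Giant step factor: 1221^(-63) ≡ 3039 (mod 3847).
Scan 3412·3039^i mod 3847 for i = 0, 1, …:
  i=0: 3412   i=1: 1403   i=2: 1241   i=3: 1339
  i=4: 2942   i=5: 310   i=6: 3422   i=7: 1017
  i=8: 1522   i=9: 1264     …   i=54: 1515
  i=55: 3073
Match at i=55, j=59: x = 55·63 + 59 = 3524.

3524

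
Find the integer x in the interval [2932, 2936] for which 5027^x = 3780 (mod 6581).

Compute 5027^2932 mod 6581 = 3377, then multiply by 5027 repeatedly:
  5027^2932=3377  5027^2933=3780
Found 3780 at exponent 2933.

2933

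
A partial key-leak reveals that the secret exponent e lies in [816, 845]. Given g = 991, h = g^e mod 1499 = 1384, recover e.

Compute 991^816 mod 1499 = 841, then multiply by 991 repeatedly:
  991^816=841  991^817=1486  991^818=608  991^819=1429  991^820=1083
  991^821=1468  991^822=758  991^823=179  991^824=507  991^825=272
  991^826=1231  991^827=1234  991^828=1209  991^829=418  991^830=514
  991^831=1213  991^832=1384
Found 1384 at exponent 832.

832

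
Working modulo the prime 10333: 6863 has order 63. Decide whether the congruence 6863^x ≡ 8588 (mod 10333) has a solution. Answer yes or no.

8588 ∈ ⟨6863⟩ iff 8588^63 ≡ 1 (mod 10333), since |⟨6863⟩| = 63.
8588^63 mod 10333 = 8239.
Since 8239 ≠ 1, 8588 does not lie in the subgroup.

no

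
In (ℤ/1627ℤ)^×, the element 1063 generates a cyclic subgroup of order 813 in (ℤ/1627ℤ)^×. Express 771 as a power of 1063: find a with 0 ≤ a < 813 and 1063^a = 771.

724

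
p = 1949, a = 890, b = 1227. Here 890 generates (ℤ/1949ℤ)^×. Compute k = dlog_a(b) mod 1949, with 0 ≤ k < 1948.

Baby-step giant-step with m = ceil(sqrt(1948)) = 45.
Baby table (890^j mod 1949 for j=0..44):
  0:1  1:890  2:806  3:108  4:619  5:1292  6:1919  7:586
  8:1157  9:658  10:920  11:220  12:900  13:1910  14:372  15:1699
  16:1635  17:1196  18:286  19:1170  20:534  21:1653  22:1624  23:1151
  24:1165  25:1931  26:1521  27:1084  28:5  29:552  30:132  31:540
  32:1146  33:613  34:1799  35:981  36:1887  37:1341  38:702  39:1100
  40:602  41:1754  42:1860  43:699  44:379
Giant step factor: 890^(-45) ≡ 1568 (mod 1949).
Scan 1227·1568^i mod 1949 for i = 0, 1, …:
  i=0: 1227   i=1: 273   i=2: 1233   i=3: 1885
  i=4: 996   i=5: 579   i=6: 1587   i=7: 1492
  i=8: 656   i=9: 1485     …   i=14: 858
  i=15: 534
Match at i=15, j=20: k = 15·45 + 20 = 695.

695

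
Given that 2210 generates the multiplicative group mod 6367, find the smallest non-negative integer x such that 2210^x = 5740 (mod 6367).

Baby-step giant-step with m = ceil(sqrt(6366)) = 80.
Baby table (2210^j mod 6367 for j=0..79):
  0:1  1:2210  2:611  3:506  4:4035  5:3550  6:1356  7:4270
  8:806  9:4867  10:2207  11:348  12:5040  13:2517  14:4179  15:3440
  16:202  17:730  18:2449  19:340  20:94  21:3996  22:131  23:2995
  24:3637  25:2616  26:124  27:259  28:5727  29:5441  30:3714  31:877
  32:2602  33:1019  34:4439  35:5010  36:6254  37:4950  38:994  39:125
  40:2469  41:6338  42:5947  43:1382  44:4427  45:3958  46:5289  47:5245
  48:3510  49:2094  50:5298  51:6034  52:2642  53:281  54:3411  55:6149
  56:2112  57:509  58:4298  59:5383  60:2874  61:3641  62:5089  63:2568
  64:2283  65:2766  66:540  67:2771  68:5223  69:5826  70:1386  71:533
  72:35  73:946  74:2284  75:4976  76:1151  77:3277  78:2891  79:3009
Giant step factor: 2210^(-80) ≡ 137 (mod 6367).
Scan 5740·137^i mod 6367 for i = 0, 1, …:
  i=0: 5740   i=1: 3239   i=2: 4420   i=3: 675
  i=4: 3337   i=5: 5112   i=6: 6341   i=7: 2805
  i=8: 2265   i=9: 4689     …   i=37: 5813
  i=38: 506
Match at i=38, j=3: x = 38·80 + 3 = 3043.

3043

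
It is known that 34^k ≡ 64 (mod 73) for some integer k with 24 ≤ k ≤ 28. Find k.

24

Compute 34^24 mod 73 = 64, then multiply by 34 repeatedly:
  34^24=64
Found 64 at exponent 24.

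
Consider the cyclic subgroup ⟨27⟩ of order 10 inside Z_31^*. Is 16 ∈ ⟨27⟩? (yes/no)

yes

16 ∈ ⟨27⟩ iff 16^10 ≡ 1 (mod 31), since |⟨27⟩| = 10.
16^10 mod 31 = 1.
Since 1 = 1, 16 lies in the subgroup.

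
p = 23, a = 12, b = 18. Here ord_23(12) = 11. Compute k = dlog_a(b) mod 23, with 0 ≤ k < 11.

5

Successive powers of 12 modulo 23:
  12^0=1  12^1=12  12^2=6  12^3=3  12^4=13  12^5=18
So 12^5 ≡ 18 (mod 23), giving k = 5.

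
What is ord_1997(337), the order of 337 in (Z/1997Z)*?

998

The order of 337 must divide p − 1 = 1996 = 2^2 · 499.
Divisors: 1, 2, 4, 499, 998, 1996.
Check each in increasing order: 337^1 ≡ 337;  337^2 ≡ 1737;  337^4 ≡ 1699;  337^499 ≡ 1996;  337^998 ≡ 1.
Smallest exponent giving 1 is 998.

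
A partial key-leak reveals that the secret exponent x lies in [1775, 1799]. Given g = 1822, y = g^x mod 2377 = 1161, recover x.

1793

Compute 1822^1775 mod 2377 = 2219, then multiply by 1822 repeatedly:
  1822^1775=2219  1822^1776=2118  1822^1777=1125  1822^1778=776  1822^1779=1934
  1822^1780=1034  1822^1781=1364  1822^1782=1243  1822^1783=1842  1822^1784=2177
  1822^1785=1658  1822^1786=2086  1822^1787=2246  1822^1788=1395  1822^1789=677
  1822^1790=2208  1822^1791=1092  1822^1792=75  1822^1793=1161
Found 1161 at exponent 1793.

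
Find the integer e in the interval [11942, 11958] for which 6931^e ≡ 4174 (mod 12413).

11952

Compute 6931^11942 mod 12413 = 4142, then multiply by 6931 repeatedly:
  6931^11942=4142  6931^11943=9346  6931^11944=6092  6931^11945=7039  6931^11946=4219
  6931^11947=9274  6931^11948=3580  6931^11949=11806  6931^11950=890  6931^11951=11742
  6931^11952=4174
Found 4174 at exponent 11952.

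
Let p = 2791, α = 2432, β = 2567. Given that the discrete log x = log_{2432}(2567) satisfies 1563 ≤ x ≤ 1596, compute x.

1589

Compute 2432^1563 mod 2791 = 2459, then multiply by 2432 repeatedly:
  2432^1563=2459  2432^1564=1966  2432^1565=329  2432^1566=1902  2432^1567=977
  2432^1568=923  2432^1569=772  2432^1570=1952  2432^1571=2564  2432^1572=554
  2432^1573=2066  2432^1574=712  2432^1575=1164  2432^1576=774  2432^1577=1234
  2432^1578=763  2432^1579=2392  2432^1580=900  2432^1581=656  2432^1582=1731
  2432^1583=964  2432^1584=8  2432^1585=2710  2432^1586=1169  2432^1587=1770
  2432^1588=918  2432^1589=2567
Found 2567 at exponent 1589.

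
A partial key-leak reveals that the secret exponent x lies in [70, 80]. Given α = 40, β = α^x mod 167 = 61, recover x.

76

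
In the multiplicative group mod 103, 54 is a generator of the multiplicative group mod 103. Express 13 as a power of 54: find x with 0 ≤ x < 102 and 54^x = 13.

60

Baby-step giant-step with m = ceil(sqrt(102)) = 11.
Baby table (54^j mod 103 for j=0..10):
  0:1  1:54  2:32  3:80  4:97  5:88  6:14  7:35
  8:36  9:90  10:19
Giant step factor: 54^(-11) ≡ 77 (mod 103).
Scan 13·77^i mod 103 for i = 0, 1, …:
  i=0: 13   i=1: 74   i=2: 33   i=3: 69
  i=4: 60   i=5: 88
Match at i=5, j=5: x = 5·11 + 5 = 60.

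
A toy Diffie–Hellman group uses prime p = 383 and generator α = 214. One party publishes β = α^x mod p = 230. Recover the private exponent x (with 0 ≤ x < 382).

355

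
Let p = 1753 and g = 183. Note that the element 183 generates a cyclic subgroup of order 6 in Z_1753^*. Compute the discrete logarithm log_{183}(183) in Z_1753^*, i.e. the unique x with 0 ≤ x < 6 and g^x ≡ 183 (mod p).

Successive powers of 183 modulo 1753:
  183^0=1  183^1=183
So 183^1 ≡ 183 (mod 1753), giving x = 1.

1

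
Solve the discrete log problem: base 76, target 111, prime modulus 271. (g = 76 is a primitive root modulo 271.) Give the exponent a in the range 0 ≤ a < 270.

155

Baby-step giant-step with m = ceil(sqrt(270)) = 17.
Baby table (76^j mod 271 for j=0..16):
  0:1  1:76  2:85  3:227  4:179  5:54  6:39  7:254
  8:63  9:181  10:206  11:209  12:166  13:150  14:18  15:13
  16:175
Giant step factor: 76^(-17) ≡ 142 (mod 271).
Scan 111·142^i mod 271 for i = 0, 1, …:
  i=0: 111   i=1: 44   i=2: 15   i=3: 233
  i=4: 24   i=5: 156   i=6: 201   i=7: 87
  i=8: 159   i=9: 85
Match at i=9, j=2: a = 9·17 + 2 = 155.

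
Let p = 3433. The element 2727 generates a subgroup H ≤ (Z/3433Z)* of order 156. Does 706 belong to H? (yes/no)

yes

706 ∈ ⟨2727⟩ iff 706^156 ≡ 1 (mod 3433), since |⟨2727⟩| = 156.
706^156 mod 3433 = 1.
Since 1 = 1, 706 lies in the subgroup.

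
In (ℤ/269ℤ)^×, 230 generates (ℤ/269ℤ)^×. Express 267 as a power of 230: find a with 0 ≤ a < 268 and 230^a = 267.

Baby-step giant-step with m = ceil(sqrt(268)) = 17.
Baby table (230^j mod 269 for j=0..16):
  0:1  1:230  2:176  3:130  4:41  5:15  6:222  7:219
  8:67  9:77  10:225  11:102  12:57  13:198  14:79  15:147
  16:185
Giant step factor: 230^(-17) ≡ 241 (mod 269).
Scan 267·241^i mod 269 for i = 0, 1, …:
  i=0: 267   i=1: 56   i=2: 46   i=3: 57
Match at i=3, j=12: a = 3·17 + 12 = 63.

63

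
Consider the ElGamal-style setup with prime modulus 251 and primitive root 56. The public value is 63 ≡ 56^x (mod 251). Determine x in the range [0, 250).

10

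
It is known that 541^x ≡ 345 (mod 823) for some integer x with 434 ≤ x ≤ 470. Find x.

Compute 541^434 mod 823 = 521, then multiply by 541 repeatedly:
  541^434=521  541^435=395  541^436=538  541^437=539  541^438=257
  541^439=773  541^440=109  541^441=536  541^442=280  541^443=48
  541^444=455  541^445=78  541^446=225  541^447=744  541^448=57
  541^449=386  541^450=607  541^451=10  541^452=472  541^453=222
  541^454=767  541^455=155  541^456=732  541^457=149  541^458=778
  541^459=345
Found 345 at exponent 459.

459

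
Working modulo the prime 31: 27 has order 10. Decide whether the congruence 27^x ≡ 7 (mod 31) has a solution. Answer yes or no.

7 ∈ ⟨27⟩ iff 7^10 ≡ 1 (mod 31), since |⟨27⟩| = 10.
7^10 mod 31 = 25.
Since 25 ≠ 1, 7 does not lie in the subgroup.

no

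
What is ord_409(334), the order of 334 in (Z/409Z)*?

204

The order of 334 must divide p − 1 = 408 = 2^3 · 3 · 17.
Divisors: 1, 2, 3, 4, 6, 8, 12, 17, 24, 34, 51, 68, 102, 136, 204, 408.
Check each in increasing order: 334^1 ≡ 334;  334^2 ≡ 308;  334^3 ≡ 213;  334^4 ≡ 385;  334^6 ≡ 379;  334^8 ≡ 167;  334^12 ≡ 82;  334^17 ≡ 360;  334^24 ≡ 180;  334^34 ≡ 356;  334^51 ≡ 143;  334^68 ≡ 355;  334^102 ≡ 408;  334^136 ≡ 53;  334^204 ≡ 1.
Smallest exponent giving 1 is 204.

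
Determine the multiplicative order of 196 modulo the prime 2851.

The order of 196 must divide p − 1 = 2850 = 2 · 3 · 5^2 · 19.
Divisors: 1, 2, 3, 5, 6, 10, 15, 19, 25, 30, 38, 50, 57, 75, 95, 114, 150, 190, 285, 475, 570, 950, 1425, 2850.
Check each in increasing order: 196^1 ≡ 196;  196^2 ≡ 1353;  196^3 ≡ 45;  196^5 ≡ 1014;  196^6 ≡ 2025;  196^10 ≡ 1836;  196^15 ≡ 1.
Smallest exponent giving 1 is 15.

15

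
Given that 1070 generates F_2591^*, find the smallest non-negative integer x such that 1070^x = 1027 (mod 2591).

2446

Baby-step giant-step with m = ceil(sqrt(2590)) = 51.
Baby table (1070^j mod 2591 for j=0..50):
  0:1  1:1070  2:2269  3:63  4:44  5:442  6:1378  7:181
  8:1936  9:1311  10:1039  11:191  12:2272  13:682  14:1669  15:631
  16:1510  17:1507  18:888  19:1854  20:1665  21:1533  22:207  23:1255
  24:712  25:86  26:1335  27:809  28:236  29:1193  30:1738  31:1913
  32:20  33:672  34:1333  35:1260  36:880  37:1067  38:1650  39:1029
  40:2446  41:310  42:52  43:1229  44:1393  45:685  46:2288  47:2256
  48:1699  49:1639  50:2214
Giant step factor: 1070^(-51) ≡ 1932 (mod 2591).
Scan 1027·1932^i mod 2591 for i = 0, 1, …:
  i=0: 1027   i=1: 2049   i=2: 2211   i=3: 1684
  i=4: 1783   i=5: 1317   i=6: 82   i=7: 373
  i=8: 338   i=9: 84     …   i=46: 2215
  i=47: 1639
Match at i=47, j=49: x = 47·51 + 49 = 2446.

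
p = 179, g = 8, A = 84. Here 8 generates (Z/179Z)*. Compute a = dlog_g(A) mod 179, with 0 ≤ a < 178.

Baby-step giant-step with m = ceil(sqrt(178)) = 14.
Baby table (8^j mod 179 for j=0..13):
  0:1  1:8  2:64  3:154  4:158  5:11  6:88  7:167
  8:83  9:127  10:121  11:73  12:47  13:18
Giant step factor: 8^(-14) ≡ 46 (mod 179).
Scan 84·46^i mod 179 for i = 0, 1, …:
  i=0: 84   i=1: 105   i=2: 176   i=3: 41
  i=4: 96   i=5: 120   i=6: 150   i=7: 98
  i=8: 33   i=9: 86   i=10: 18
Match at i=10, j=13: a = 10·14 + 13 = 153.

153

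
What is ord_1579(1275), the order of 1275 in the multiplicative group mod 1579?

The order of 1275 must divide p − 1 = 1578 = 2 · 3 · 263.
Divisors: 1, 2, 3, 6, 263, 526, 789, 1578.
Check each in increasing order: 1275^1 ≡ 1275;  1275^2 ≡ 834;  1275^3 ≡ 683;  1275^6 ≡ 684;  1275^263 ≡ 640;  1275^526 ≡ 639;  1275^789 ≡ 1578;  1275^1578 ≡ 1.
Smallest exponent giving 1 is 1578.

1578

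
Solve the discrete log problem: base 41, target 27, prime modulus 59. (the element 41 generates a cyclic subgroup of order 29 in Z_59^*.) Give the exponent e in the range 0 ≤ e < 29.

19

Successive powers of 41 modulo 59:
  41^0=1  41^1=41  41^2=29  41^3=9  41^4=15  41^5=25
  41^6=22  41^7=17  41^8=48  41^9=21  41^10=35  41^11=19
  41^12=12  41^13=20  41^14=53  41^15=49  41^16=3  41^17=5
  41^18=28  41^19=27
So 41^19 ≡ 27 (mod 59), giving e = 19.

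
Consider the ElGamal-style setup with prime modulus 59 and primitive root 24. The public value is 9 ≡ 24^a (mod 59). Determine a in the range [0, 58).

38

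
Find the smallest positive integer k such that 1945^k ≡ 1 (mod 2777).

The order of 1945 must divide p − 1 = 2776 = 2^3 · 347.
Divisors: 1, 2, 4, 8, 347, 694, 1388, 2776.
Check each in increasing order: 1945^1 ≡ 1945;  1945^2 ≡ 751;  1945^4 ≡ 270;  1945^8 ≡ 698;  1945^347 ≡ 905;  1945^694 ≡ 2587;  1945^1388 ≡ 2776;  1945^2776 ≡ 1.
Smallest exponent giving 1 is 2776.

2776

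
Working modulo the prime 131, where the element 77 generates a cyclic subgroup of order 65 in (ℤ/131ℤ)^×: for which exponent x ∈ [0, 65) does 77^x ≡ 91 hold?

Successive powers of 77 modulo 131:
  77^0=1  77^1=77  77^2=34  77^3=129  77^4=108  77^5=63
  77^6=4  77^7=46  77^8=5  77^9=123  77^10=39  77^11=121
  77^12=16  77^13=53  77^14=20  77^15=99  77^16=25  77^17=91
So 77^17 ≡ 91 (mod 131), giving x = 17.

17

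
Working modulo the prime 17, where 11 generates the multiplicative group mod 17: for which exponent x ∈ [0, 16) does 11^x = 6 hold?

9

Successive powers of 11 modulo 17:
  11^0=1  11^1=11  11^2=2  11^3=5  11^4=4  11^5=10
  11^6=8  11^7=3  11^8=16  11^9=6
So 11^9 ≡ 6 (mod 17), giving x = 9.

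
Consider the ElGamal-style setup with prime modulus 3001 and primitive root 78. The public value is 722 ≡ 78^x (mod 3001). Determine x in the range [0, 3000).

4

Baby-step giant-step with m = ceil(sqrt(3000)) = 55.
Baby table (78^j mod 3001 for j=0..54):
  0:1  1:78  2:82  3:394  4:722  5:2298  6:2185  7:2374
  8:2111  9:2604  10:2045  11:457  12:2635  13:1462  14:2999  15:2845
  16:2837  17:2213  18:1557  19:1406  20:1632  21:1254  22:1780  23:794
  24:1912  25:2087  26:732  27:77  28:4  29:312  30:328  31:1576
  32:2888  33:189  34:2738  35:493  36:2442  37:1413  38:2178  39:1828
  40:1537  41:2847  42:2993  43:2377  44:2345  45:2850  46:226  47:2623
  48:526  49:2015  50:1118  51:175  52:1646  53:2346  54:2928
Giant step factor: 78^(-55) ≡ 380 (mod 3001).
Scan 722·380^i mod 3001 for i = 0, 1, …:
  i=0: 722
Match at i=0, j=4: x = 0·55 + 4 = 4.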